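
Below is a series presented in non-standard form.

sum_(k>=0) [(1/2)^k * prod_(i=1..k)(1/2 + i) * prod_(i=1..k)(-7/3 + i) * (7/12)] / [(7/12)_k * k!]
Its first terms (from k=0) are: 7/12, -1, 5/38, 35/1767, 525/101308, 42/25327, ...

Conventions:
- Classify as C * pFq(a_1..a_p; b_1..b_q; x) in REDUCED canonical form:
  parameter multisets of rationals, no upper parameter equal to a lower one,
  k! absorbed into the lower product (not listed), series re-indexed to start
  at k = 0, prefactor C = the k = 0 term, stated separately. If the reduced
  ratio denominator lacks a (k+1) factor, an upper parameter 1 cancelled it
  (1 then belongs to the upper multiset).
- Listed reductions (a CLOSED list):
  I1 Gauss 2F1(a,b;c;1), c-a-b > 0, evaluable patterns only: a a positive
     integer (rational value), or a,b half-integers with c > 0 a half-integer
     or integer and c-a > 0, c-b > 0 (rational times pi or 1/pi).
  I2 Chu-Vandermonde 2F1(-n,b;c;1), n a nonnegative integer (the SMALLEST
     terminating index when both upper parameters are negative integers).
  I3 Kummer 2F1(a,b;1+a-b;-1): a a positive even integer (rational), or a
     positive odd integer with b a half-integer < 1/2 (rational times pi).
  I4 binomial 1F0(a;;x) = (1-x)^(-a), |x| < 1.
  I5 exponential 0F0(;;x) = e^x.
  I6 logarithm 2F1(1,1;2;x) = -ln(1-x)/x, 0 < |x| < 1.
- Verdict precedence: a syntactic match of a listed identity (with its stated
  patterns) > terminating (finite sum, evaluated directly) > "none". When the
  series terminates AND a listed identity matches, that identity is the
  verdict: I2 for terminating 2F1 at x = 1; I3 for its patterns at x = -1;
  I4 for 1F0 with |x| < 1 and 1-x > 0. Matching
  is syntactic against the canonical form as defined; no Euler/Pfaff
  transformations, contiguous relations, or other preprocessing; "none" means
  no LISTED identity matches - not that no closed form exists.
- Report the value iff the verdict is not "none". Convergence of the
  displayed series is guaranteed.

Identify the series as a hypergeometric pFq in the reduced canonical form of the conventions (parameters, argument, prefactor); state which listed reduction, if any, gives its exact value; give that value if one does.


Prefactor 7/12, argument 1/2: 2F1 with upper {-4/3, 3/2} over lower {7/12}. Verdict: none - this 2F1 at x = 1/2 matches no listed pattern, and upper {-4/3, 3/2} holds no stopper.

Key step: x = (1/2) and the running product (C = 7/12, x = 1/2) telescopes to a rising factorial.
Consecutive-term ratio: r(k) = (1/2) * (k-4/3) (k+3/2) / [(k+7/12) (k+1)] - rational in k, leading ratio (1/2); with t_0 = 7/12, classification follows.


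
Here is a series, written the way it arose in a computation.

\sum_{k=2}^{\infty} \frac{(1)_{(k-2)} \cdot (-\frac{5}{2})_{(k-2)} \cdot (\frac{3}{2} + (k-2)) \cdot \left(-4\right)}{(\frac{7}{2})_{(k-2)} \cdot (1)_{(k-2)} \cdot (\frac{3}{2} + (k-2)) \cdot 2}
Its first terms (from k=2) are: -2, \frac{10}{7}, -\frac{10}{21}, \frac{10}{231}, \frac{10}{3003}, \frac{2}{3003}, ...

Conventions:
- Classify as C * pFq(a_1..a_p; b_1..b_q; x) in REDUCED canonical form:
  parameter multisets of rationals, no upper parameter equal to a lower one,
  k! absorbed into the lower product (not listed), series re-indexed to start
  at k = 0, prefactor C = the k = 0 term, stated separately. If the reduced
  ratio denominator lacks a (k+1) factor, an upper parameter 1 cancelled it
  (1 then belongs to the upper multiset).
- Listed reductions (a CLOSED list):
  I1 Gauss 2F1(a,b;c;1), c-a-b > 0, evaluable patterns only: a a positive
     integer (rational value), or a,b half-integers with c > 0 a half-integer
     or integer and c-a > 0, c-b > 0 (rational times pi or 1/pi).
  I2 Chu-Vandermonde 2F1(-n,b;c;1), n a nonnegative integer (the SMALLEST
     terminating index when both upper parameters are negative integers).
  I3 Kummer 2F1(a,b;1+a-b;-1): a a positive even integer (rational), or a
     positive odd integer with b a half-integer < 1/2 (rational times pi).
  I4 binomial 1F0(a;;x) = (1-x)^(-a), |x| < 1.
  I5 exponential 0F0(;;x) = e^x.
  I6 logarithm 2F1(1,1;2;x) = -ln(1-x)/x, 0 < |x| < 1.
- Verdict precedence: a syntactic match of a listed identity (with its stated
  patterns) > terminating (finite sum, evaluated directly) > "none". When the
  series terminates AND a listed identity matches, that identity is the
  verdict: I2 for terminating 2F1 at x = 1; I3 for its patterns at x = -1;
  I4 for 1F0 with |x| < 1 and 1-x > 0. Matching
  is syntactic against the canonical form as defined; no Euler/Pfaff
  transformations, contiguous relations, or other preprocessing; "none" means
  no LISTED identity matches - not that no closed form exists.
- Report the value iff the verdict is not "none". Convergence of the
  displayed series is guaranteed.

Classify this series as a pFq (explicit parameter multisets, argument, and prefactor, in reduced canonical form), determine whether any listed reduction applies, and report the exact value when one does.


Reduced: x = 1, 2F1, upper = {-\frac{5}{2}, 1}, lower = {\frac{7}{2}}, C = -2. Verdict (x = 1): Gauss's theorem (I1) applies (x = 1: the Gamma ratio telescopes since c-a-b = 5 > 0 and a = 1 in Z>0). Its exact value is -1.

Key observation: x = 1 and k + 3/2 divides numerator and denominator alike; prefactor -2 after cancelling.
Term ratio: r(k) = 1 * (k-\frac{5}{2}) (k+1) / [(k+\frac{7}{2}) (k+1)] - rational; roots negated = parameters, x = 1, C = -2.


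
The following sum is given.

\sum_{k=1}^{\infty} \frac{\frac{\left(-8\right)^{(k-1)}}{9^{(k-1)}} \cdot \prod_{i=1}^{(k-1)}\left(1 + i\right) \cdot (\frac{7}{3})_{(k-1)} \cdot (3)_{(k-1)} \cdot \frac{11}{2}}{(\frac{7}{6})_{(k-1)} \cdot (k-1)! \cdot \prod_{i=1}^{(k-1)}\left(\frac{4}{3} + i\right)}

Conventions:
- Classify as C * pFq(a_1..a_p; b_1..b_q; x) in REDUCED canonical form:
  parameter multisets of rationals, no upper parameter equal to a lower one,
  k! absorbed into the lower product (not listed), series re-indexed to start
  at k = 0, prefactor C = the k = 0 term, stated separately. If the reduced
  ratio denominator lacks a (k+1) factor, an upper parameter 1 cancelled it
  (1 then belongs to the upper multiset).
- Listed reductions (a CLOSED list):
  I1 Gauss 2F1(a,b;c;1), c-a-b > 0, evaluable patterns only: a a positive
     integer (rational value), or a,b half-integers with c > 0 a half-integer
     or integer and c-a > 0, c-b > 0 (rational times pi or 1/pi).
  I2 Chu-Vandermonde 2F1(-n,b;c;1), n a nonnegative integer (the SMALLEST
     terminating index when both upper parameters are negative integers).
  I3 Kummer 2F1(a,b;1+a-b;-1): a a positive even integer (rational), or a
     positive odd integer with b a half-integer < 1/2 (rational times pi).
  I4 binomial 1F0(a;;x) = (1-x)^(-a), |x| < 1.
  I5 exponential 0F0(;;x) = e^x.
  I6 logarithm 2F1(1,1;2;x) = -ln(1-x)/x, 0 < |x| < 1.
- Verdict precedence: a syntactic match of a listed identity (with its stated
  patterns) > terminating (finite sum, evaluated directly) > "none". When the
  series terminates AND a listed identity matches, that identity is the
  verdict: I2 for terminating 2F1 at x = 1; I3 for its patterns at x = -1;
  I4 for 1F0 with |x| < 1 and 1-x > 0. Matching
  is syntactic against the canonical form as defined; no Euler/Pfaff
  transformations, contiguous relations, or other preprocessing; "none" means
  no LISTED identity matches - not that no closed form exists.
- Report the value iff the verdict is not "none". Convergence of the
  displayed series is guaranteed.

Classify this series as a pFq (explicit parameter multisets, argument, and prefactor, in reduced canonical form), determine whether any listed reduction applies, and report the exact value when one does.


This is \frac{11}{2} * 2F1(2, 3; \frac{7}{6}; -\frac{8}{9}) in reduced canonical form. Verdict: none. Every listed pattern misses the 2F1 form at -\frac{8}{9}, upper {2, 3}.

The tell: t_0 being \frac{11}{2}, the parameter 7/3 appears in both the upper and lower lists and cancels.
Ratio: r(k) = -\frac{8}{9} * (k+2) (k+3) / [(k+\frac{7}{6}) (k+1)] - rational in k, leading ratio -\frac{8}{9}; with t_0 = \frac{11}{2}, classification follows.


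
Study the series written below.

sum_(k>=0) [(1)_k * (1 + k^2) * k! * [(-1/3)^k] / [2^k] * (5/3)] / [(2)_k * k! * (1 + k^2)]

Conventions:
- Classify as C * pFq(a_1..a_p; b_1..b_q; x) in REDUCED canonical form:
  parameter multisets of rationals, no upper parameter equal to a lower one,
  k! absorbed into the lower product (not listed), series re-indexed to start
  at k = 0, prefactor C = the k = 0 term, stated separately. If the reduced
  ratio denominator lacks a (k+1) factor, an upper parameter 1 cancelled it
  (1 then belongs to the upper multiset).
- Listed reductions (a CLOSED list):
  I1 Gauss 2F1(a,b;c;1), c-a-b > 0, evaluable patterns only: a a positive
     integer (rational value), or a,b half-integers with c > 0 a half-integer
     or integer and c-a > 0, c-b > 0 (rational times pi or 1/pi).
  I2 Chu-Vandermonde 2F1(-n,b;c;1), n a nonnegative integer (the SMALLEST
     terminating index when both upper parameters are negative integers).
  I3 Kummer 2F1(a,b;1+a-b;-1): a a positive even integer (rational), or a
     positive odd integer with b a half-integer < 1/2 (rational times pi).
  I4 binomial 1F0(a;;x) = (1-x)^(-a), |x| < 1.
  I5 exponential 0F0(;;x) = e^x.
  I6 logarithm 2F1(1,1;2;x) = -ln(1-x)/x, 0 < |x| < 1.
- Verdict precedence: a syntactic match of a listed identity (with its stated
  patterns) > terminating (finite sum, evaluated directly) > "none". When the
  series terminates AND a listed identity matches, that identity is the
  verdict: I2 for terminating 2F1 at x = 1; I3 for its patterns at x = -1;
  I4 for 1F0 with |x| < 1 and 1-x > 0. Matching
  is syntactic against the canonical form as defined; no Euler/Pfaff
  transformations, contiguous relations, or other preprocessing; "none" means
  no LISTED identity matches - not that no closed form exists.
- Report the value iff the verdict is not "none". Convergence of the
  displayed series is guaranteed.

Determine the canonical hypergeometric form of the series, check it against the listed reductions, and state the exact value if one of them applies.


Prefactor 5/3, argument -1/6: 2F1 with upper {1, 1} over lower {2}. Verdict: the logarithmic series (I6) matches (the logarithm: parameters (1,1;2), x = -1/6). Value: 10 * ln(7/6).

Structural cue: with t_0 = 5/3, k^2 + 1 divides numerator and denominator alike; prefactor 5/3 after cancelling.
Consecutive-term ratio: r(k) = (-1/6) * (k+1) (k+1) / [(k+2) (k+1)] - rational; roots negated = parameters, x = (-1/6), C = 5/3.


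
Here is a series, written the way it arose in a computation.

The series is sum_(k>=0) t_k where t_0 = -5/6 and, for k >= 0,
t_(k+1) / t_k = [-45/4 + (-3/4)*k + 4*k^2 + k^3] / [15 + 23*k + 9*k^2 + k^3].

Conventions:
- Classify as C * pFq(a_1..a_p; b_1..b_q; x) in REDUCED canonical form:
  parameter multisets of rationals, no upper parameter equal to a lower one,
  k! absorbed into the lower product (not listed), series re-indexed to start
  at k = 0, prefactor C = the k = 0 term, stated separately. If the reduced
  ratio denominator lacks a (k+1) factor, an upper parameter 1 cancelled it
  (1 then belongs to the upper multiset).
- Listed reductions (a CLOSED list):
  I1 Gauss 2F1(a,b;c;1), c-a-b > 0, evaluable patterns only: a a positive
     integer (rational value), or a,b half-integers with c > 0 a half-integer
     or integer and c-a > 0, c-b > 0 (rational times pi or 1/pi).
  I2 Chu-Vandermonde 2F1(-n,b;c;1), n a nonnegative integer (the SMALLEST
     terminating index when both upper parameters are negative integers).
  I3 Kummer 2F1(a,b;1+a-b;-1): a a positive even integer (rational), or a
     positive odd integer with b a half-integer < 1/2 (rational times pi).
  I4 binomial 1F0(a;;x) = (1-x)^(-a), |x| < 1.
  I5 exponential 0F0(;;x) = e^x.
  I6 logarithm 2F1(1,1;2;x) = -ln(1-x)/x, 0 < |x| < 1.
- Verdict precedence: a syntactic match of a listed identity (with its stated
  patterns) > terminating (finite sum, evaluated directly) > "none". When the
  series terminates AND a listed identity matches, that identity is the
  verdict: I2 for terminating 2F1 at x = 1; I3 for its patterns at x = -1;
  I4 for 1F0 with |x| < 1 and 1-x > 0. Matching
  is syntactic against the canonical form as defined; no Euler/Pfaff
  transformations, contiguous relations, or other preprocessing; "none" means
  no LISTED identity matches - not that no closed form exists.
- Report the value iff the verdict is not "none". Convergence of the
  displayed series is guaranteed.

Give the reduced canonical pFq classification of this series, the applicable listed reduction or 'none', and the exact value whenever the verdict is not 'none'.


x = 1 here; the reduced form reads 2F1, upper {-3/2, 5/2}, lower {5}, C = -5/6. Verdict (x = 1): Gauss's theorem I1 (half-integer case) applies (x = 1; upper {-3/2, 5/2} half-integers, c = 5 in the evaluable pattern). Sum: (-2048/2079) / pi.

Structural cue: from the first term -5/6: factor the ratio over Q (C = -5/6, x = 1): negated roots = parameters.
Step ratio: r(k) = 1 * (k-3/2) (k+5/2) / [(k+5) (k+1)] - rational in k. x = 1; t_0 = -5/6; negate the roots.


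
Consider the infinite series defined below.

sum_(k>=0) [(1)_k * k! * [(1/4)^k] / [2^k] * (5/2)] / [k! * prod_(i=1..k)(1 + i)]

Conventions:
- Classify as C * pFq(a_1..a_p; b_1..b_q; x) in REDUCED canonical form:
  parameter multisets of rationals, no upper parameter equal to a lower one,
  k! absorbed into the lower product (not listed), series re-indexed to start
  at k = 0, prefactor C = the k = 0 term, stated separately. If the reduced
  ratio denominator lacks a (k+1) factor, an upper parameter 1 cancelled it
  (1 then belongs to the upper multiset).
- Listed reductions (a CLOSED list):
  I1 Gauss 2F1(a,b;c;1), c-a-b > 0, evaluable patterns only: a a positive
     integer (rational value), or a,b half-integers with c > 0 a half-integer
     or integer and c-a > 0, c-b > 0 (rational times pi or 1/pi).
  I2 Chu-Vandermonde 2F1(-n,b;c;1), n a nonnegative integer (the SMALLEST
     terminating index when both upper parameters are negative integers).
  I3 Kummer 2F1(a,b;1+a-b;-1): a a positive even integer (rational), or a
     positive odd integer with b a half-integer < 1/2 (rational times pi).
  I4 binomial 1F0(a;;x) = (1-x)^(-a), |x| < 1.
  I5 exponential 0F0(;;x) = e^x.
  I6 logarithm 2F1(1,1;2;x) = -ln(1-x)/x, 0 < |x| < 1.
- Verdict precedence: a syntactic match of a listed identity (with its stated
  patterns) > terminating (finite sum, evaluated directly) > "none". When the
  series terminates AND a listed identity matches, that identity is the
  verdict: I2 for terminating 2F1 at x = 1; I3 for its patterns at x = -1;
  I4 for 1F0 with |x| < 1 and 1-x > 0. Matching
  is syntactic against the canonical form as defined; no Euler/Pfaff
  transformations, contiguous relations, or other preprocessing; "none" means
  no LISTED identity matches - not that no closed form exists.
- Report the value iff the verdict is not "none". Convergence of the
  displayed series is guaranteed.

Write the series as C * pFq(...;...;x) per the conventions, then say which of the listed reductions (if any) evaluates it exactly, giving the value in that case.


Structural cue: t_0 being 5/2, the lower running product (C = 5/2) is a rising factorial.
Consecutive-term ratio: r(k) = (1/8) * (k+1) (k+1) / [(k+2) (k+1)] - rational; roots negated = parameters, x = (1/8), C = 5/2.

With C = 5/2: the canonical form is 2F1(1, 1; 2; 1/8). Verdict (x = 1/8): the logarithmic series (I6) applies (the logarithm: parameters (1,1;2), x = 1/8). Exact value: (-20) * ln(7/8).


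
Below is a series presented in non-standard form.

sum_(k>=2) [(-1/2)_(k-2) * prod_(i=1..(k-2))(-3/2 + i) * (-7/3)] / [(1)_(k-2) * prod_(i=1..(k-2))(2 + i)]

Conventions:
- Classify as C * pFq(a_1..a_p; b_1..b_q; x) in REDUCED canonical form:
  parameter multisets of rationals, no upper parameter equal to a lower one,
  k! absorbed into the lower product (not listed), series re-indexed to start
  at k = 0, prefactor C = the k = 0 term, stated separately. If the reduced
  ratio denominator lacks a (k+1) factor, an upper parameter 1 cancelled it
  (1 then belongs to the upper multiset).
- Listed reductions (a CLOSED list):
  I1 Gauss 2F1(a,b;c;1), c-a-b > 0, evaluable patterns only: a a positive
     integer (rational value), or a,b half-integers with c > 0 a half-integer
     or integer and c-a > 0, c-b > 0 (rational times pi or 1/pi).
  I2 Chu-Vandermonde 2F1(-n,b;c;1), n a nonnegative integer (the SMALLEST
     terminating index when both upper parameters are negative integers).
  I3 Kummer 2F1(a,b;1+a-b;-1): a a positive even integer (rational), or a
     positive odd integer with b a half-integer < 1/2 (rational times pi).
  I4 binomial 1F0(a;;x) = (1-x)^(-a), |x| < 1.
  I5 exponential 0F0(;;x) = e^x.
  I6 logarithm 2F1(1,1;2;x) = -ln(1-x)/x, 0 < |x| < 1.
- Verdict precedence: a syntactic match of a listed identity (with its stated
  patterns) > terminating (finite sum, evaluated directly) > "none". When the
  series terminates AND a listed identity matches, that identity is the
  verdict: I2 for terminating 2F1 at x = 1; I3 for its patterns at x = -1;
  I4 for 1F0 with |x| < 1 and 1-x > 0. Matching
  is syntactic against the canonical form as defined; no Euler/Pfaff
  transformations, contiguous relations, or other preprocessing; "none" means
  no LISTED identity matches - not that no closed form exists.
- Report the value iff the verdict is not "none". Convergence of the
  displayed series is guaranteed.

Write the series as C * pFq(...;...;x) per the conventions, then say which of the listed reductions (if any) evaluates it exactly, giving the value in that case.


Key observation: t_0 being -7/3, the lower running product (C = -7/3, x = 1) is a rising factorial.
Step ratio: r(k) = 1 * (k-1/2) (k-1/2) / [(k+3) (k+1)] - poly over poly, x = 1 from leading terms; C = -7/3 at k = 0.

Canonical form: C = -7/3 times 2F1 with upper {-1/2, -1/2}, lower {3}, x = 1. Verdict: this is the half-integer Gauss pattern (I1) (x = 1; upper {-1/2, -1/2} half-integers, c = 3 in the evaluable pattern). Exact value: (-1792/225) / pi.


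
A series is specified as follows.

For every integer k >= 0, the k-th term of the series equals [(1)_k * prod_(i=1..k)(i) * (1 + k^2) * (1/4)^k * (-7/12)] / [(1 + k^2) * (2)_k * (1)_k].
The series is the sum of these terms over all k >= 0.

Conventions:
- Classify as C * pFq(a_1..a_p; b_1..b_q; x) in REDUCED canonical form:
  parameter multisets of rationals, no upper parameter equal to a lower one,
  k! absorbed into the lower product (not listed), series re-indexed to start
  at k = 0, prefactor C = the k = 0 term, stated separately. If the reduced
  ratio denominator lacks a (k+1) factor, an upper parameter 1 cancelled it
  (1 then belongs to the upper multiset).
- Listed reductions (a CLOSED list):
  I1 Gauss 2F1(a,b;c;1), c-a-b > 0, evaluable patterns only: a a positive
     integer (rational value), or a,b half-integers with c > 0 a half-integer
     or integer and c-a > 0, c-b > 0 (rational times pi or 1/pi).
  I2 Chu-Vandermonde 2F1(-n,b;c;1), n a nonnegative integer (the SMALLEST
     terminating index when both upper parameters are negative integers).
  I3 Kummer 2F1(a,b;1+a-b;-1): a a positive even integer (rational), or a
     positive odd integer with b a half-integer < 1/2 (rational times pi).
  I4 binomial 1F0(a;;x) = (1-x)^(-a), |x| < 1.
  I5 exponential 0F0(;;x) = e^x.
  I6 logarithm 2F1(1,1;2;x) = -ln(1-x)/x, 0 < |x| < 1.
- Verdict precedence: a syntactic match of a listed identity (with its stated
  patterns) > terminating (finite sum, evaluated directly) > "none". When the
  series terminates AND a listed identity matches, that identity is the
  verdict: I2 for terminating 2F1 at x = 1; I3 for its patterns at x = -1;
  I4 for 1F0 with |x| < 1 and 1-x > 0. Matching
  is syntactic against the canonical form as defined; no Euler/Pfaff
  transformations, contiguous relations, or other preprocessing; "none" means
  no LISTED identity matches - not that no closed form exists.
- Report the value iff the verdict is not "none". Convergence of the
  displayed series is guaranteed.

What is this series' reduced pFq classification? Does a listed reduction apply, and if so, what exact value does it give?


Classification (C = -7/12): 2F1 with upper {1, 1}, lower {2}, argument x = 1/4. Verdict: this is logarithm (I6) (the logarithm: parameters (1,1;2), x = 1/4). Its exact value is (7/3) * ln(3/4).

First insight: t_0 = -7/12 here, and (1)_k (prefactor -7/12) is k! itself.
Ratio: r(k) = (1/4) * (k+1) (k+1) / [(k+2) (k+1)] - rational in k. x = (1/4); t_0 = -7/12; negate the roots.


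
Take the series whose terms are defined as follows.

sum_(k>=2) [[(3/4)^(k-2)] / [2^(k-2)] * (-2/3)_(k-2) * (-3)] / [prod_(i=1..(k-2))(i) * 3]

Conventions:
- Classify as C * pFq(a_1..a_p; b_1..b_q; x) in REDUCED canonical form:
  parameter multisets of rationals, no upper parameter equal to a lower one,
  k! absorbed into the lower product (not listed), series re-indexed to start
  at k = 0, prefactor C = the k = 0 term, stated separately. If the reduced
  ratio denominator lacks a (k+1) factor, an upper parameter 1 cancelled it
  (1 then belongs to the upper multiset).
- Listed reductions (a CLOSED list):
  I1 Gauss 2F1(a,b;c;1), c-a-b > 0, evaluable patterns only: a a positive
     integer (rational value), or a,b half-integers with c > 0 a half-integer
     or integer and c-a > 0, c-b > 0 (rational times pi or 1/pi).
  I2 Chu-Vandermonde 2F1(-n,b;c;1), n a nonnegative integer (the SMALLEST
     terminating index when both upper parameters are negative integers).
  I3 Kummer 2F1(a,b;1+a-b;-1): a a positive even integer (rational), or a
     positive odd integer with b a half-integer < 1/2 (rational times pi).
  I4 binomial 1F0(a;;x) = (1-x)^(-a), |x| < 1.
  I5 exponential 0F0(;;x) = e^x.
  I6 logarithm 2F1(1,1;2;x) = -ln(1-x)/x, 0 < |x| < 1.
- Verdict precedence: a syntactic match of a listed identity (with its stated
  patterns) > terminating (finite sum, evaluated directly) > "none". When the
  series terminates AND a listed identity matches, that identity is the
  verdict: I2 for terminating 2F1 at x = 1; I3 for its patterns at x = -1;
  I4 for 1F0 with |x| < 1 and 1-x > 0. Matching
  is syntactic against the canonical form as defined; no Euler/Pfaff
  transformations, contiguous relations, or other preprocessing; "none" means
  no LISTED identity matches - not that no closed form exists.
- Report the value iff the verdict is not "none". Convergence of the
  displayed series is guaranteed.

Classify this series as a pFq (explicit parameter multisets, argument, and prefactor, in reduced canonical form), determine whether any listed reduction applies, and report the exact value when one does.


With C = -1: the canonical form is 1F0(-2/3; -; 3/8). Verdict: binomial (I4) fires (the 1F0 binomial series: exponent 2/3, x = 3/8). Value: (-1) * (5/8)^(2/3).

Key observation: t_0 = -1 here, and the constant factors (C = -1, x = 3/8) combine into one prefactor.
Ratio: r(k) = (3/8) * (k-2/3) / [(k+1)] - poly over poly, x = (3/8) from leading terms; C = -1 at k = 0.


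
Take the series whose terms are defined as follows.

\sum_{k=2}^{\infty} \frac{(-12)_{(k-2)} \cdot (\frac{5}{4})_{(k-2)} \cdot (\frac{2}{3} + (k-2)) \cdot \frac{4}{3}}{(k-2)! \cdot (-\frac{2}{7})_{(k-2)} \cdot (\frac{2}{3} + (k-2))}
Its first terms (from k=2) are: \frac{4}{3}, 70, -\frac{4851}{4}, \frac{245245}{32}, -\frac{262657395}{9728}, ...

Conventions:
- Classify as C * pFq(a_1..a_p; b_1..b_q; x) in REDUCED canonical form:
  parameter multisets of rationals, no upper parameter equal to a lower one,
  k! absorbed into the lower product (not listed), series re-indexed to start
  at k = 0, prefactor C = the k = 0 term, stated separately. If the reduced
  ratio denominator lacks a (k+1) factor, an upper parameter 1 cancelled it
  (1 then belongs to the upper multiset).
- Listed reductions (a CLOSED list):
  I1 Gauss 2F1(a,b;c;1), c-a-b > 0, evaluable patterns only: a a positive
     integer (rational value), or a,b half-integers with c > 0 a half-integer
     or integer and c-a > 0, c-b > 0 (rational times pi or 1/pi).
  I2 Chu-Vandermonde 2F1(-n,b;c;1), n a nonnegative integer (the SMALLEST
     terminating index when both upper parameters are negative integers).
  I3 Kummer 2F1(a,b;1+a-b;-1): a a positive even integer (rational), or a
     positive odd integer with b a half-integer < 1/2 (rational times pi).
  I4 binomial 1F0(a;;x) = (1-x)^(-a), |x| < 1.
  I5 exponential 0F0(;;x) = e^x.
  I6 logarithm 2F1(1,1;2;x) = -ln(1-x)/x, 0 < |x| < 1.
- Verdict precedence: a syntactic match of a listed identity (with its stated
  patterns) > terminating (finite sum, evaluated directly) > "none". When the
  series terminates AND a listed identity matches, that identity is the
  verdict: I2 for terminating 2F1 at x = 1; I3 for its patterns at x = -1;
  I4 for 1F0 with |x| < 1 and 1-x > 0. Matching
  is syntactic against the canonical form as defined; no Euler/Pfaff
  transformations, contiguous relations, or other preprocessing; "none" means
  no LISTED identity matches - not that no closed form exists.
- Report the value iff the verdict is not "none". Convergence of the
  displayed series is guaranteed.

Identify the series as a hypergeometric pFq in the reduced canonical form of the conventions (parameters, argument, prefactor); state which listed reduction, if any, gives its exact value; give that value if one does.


Structural cue: from the first term \frac{4}{3}: striking the common factor k + 2/3 reduces the term (prefactor 4/3).
Step ratio: r(k) = 1 * (k-12) (k+\frac{5}{4}) / [(k-\frac{2}{7}) (k+1)] ; factor over Q: parameters, x = 1, and C = \frac{4}{3}.

x = 1 here; the reduced form reads 2F1, upper {-12, \frac{5}{4}}, lower {-\frac{2}{7}}, C = \frac{4}{3}. Verdict at x = 1: the Chu-Vandermonde identity I2 matches (terminating 2F1 at x = 1 with n = 12, b = 5/4, c = -\frac{2}{7}). Its exact value is -\frac{14904019931455}{110823041138688}.


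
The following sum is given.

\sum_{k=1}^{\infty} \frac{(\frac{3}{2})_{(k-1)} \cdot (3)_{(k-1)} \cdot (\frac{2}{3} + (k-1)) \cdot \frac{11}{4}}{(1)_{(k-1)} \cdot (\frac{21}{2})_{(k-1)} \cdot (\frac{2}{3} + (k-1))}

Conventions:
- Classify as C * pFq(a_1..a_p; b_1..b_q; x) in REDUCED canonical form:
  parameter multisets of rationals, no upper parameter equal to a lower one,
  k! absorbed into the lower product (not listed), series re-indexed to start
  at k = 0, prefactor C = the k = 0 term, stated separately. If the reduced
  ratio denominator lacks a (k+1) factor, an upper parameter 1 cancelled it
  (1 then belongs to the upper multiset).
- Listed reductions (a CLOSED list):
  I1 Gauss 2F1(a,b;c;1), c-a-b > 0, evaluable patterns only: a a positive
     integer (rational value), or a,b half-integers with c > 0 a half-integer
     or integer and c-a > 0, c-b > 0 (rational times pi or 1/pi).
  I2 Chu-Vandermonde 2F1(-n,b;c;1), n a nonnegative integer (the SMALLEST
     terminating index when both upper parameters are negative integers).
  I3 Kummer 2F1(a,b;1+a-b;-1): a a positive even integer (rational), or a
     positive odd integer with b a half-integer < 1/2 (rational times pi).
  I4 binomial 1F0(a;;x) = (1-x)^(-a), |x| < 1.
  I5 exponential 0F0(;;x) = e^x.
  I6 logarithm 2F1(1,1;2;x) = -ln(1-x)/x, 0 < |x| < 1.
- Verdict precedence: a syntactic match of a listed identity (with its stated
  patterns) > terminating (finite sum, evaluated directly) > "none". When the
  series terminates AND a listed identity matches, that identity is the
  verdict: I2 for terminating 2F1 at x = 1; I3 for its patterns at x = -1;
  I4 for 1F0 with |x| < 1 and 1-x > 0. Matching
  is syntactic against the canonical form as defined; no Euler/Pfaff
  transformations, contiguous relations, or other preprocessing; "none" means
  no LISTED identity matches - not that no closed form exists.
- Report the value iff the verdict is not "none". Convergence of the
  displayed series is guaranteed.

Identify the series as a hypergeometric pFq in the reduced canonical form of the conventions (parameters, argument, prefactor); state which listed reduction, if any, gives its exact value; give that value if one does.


Prefactor \frac{11}{4}, argument 1: 2F1 with upper {\frac{3}{2}, 3} over lower {\frac{21}{2}}. Verdict at x = 1: Gauss's theorem (I1) matches (x = 1: the Gamma ratio telescopes since c-a-b = 6 > 0 and a = 3 in Z>0). Exact value: \frac{17765}{3584}.

Key observation: with t_0 = \frac{11}{4}, the factor k + 2/3 cancels (top and bottom), leaving C = 11/4.
Term ratio: r(k) = 1 * (k+\frac{3}{2}) (k+3) / [(k+\frac{21}{2}) (k+1)] - rational in k, leading ratio 1; with t_0 = \frac{11}{4}, classification follows.


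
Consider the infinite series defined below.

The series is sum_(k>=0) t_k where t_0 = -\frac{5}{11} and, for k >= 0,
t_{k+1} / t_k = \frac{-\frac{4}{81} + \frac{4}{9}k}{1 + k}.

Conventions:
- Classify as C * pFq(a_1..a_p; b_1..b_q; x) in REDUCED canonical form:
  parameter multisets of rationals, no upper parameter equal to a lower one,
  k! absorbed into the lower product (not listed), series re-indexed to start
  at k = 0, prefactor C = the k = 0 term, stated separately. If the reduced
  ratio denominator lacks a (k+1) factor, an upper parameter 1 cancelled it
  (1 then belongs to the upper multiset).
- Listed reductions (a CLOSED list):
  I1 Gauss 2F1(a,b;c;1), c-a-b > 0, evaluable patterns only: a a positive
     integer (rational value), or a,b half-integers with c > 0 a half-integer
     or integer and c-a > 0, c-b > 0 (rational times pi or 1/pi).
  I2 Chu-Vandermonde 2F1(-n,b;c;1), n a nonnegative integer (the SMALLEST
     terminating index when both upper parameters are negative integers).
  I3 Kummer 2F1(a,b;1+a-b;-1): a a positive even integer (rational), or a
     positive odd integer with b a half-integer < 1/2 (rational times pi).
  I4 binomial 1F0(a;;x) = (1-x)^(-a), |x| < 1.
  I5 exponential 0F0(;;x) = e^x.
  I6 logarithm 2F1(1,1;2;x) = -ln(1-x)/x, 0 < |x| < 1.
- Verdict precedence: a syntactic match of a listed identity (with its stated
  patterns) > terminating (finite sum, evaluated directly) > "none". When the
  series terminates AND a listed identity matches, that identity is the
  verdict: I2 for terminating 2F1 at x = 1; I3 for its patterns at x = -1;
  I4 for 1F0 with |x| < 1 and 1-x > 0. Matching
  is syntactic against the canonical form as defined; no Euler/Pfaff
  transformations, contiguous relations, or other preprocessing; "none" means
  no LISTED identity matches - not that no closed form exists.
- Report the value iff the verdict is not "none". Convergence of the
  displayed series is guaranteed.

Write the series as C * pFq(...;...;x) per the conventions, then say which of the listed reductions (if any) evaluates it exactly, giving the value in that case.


Prefactor -\frac{5}{11}, argument \frac{4}{9}: 1F0 with upper {-\frac{1}{9}} over lower {-}. Verdict: the I4 binomial reduction applies (the 1F0 binomial series: exponent 1/9, x = \frac{4}{9}). Its exact value is \left(-\frac{5}{11}\right) \cdot \left(\frac{5}{9}\right)^{\frac{1}{9}}.

Key step: from the first term -\frac{5}{11}: factor the ratio over Q (C = -5/11): negated roots = parameters.
Ratio: r(k) = \frac{4}{9} * (k-\frac{1}{9}) / [(k+1)] - rational in k. x = \frac{4}{9}; t_0 = -\frac{5}{11}; negate the roots.


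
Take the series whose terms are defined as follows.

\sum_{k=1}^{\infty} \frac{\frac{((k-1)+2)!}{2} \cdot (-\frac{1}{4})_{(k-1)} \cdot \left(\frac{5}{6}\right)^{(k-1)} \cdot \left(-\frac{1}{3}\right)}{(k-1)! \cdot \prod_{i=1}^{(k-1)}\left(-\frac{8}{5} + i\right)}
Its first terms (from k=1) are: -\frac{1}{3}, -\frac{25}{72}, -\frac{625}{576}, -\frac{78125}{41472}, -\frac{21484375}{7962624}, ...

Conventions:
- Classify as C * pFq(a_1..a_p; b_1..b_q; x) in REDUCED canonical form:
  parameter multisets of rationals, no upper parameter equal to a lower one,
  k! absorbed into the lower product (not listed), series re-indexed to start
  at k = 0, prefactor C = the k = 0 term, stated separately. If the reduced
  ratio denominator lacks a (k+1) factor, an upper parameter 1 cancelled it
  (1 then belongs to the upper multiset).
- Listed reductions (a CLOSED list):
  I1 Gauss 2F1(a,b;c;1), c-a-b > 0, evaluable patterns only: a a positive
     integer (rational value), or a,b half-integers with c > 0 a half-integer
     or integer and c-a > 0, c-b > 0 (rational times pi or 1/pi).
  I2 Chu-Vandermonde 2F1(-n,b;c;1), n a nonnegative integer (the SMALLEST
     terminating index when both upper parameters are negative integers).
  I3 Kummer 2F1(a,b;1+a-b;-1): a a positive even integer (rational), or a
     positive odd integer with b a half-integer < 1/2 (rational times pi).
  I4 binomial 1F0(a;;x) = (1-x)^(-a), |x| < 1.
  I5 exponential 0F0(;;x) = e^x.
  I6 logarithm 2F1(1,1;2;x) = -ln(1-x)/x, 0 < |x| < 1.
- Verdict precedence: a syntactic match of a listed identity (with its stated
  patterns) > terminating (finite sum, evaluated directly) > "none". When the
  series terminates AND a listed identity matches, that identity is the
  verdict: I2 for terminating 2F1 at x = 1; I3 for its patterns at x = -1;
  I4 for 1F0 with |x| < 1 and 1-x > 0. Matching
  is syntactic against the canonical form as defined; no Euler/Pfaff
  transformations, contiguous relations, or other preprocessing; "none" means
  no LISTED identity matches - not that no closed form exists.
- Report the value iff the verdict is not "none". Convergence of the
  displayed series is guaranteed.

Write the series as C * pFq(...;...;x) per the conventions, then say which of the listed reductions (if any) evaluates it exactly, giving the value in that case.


Reduced: x = \frac{5}{6}, 2F1, upper = {-\frac{1}{4}, 3}, lower = {-\frac{3}{5}}, C = -\frac{1}{3}. Verdict: none - this 2F1 at x = \frac{5}{6} matches no listed pattern, and upper {-\frac{1}{4}, 3} holds no stopper.

Key observation: x = \frac{5}{6} and the factorial ratio (prefactor -1/3) (k+a-1)!/(a-1)! is a rising factorial (a)_k.
Ratio: r(k) = \frac{5}{6} * (k-\frac{1}{4}) (k+3) / [(k-\frac{3}{5}) (k+1)] - rational in k. x = \frac{5}{6}; t_0 = -\frac{1}{3}; negate the roots.


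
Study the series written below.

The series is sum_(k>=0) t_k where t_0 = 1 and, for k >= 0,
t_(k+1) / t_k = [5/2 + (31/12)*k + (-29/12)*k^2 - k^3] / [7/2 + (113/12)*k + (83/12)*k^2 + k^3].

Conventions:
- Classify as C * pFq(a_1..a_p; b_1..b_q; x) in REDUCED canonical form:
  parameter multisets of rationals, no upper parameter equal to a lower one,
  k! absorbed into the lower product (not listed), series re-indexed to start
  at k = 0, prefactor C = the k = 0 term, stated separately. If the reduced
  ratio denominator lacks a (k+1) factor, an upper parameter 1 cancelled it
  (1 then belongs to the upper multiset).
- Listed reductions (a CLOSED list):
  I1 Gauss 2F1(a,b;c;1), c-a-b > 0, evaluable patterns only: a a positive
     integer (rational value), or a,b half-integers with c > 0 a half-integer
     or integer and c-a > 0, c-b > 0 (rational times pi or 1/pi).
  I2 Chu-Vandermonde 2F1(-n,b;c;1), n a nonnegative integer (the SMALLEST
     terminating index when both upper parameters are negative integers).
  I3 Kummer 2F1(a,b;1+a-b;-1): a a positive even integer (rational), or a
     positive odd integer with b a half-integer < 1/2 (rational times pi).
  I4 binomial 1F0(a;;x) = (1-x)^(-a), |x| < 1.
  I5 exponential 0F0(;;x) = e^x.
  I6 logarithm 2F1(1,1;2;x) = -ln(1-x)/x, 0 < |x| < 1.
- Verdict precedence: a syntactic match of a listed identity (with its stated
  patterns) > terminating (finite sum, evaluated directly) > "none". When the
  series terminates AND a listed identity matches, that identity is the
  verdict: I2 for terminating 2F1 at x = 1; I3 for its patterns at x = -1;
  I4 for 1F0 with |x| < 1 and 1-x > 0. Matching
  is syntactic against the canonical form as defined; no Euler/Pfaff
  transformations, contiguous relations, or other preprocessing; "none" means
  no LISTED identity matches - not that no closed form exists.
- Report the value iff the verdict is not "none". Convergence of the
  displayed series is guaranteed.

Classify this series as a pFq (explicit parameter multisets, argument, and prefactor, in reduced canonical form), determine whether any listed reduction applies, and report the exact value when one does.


This is 1 * 2F1(-5/4, 3; 21/4; -1) in reduced canonical form. Verdict: no listed reduction: x = -1 and upper {-5/4, 3} fail every I1-I6 pattern.

Structural cue: from the first term 1: roots of the ratio polynomials (C = 1) are the negated parameters.
Term ratio: r(k) = (-1) * (k-5/4) (k+3) / [(k+21/4) (k+1)] - rational; roots negated = parameters, x = (-1), C = 1.


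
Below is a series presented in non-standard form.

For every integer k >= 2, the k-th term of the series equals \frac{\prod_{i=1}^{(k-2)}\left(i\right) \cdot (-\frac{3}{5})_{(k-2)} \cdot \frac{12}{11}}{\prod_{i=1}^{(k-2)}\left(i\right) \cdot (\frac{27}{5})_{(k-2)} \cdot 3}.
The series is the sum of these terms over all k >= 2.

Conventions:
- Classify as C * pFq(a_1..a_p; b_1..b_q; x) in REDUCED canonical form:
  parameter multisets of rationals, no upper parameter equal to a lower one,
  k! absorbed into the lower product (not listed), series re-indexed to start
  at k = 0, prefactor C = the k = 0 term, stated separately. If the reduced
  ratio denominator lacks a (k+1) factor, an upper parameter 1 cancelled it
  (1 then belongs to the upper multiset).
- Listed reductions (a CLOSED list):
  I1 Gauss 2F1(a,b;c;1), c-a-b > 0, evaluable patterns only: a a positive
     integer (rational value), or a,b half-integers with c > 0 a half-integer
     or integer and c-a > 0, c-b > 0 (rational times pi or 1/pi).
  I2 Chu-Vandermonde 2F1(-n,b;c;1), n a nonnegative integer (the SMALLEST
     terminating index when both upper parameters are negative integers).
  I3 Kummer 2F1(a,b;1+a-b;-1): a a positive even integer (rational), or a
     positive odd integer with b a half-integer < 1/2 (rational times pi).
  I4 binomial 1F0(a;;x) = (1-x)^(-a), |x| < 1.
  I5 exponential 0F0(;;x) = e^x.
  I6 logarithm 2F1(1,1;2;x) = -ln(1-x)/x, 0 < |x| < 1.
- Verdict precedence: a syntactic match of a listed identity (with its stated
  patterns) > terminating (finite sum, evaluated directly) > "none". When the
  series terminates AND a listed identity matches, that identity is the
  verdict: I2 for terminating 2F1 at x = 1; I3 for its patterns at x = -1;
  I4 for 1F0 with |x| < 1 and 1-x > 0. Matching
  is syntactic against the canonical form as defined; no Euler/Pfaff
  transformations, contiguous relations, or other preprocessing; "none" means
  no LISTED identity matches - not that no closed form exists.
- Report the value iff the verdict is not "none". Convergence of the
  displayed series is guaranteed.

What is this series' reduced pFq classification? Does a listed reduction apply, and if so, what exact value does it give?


Reduced: x = 1, 2F1, upper = {-\frac{3}{5}, 1}, lower = {\frac{27}{5}}, C = \frac{4}{11}. Verdict: this is the Gauss summation I1 (x = 1: the Gamma ratio telescopes since c-a-b = 5 > 0 and a = 1 in Z>0). Hence: \frac{8}{25}.

Key observation: t_0 = \frac{4}{11} here, and the running product (C = 4/11, x = 1) telescopes to a rising factorial.
Step ratio: r(k) = 1 * (k-\frac{3}{5}) (k+1) / [(k+\frac{27}{5}) (k+1)] - rational in k, leading ratio 1; with t_0 = \frac{4}{11}, classification follows.


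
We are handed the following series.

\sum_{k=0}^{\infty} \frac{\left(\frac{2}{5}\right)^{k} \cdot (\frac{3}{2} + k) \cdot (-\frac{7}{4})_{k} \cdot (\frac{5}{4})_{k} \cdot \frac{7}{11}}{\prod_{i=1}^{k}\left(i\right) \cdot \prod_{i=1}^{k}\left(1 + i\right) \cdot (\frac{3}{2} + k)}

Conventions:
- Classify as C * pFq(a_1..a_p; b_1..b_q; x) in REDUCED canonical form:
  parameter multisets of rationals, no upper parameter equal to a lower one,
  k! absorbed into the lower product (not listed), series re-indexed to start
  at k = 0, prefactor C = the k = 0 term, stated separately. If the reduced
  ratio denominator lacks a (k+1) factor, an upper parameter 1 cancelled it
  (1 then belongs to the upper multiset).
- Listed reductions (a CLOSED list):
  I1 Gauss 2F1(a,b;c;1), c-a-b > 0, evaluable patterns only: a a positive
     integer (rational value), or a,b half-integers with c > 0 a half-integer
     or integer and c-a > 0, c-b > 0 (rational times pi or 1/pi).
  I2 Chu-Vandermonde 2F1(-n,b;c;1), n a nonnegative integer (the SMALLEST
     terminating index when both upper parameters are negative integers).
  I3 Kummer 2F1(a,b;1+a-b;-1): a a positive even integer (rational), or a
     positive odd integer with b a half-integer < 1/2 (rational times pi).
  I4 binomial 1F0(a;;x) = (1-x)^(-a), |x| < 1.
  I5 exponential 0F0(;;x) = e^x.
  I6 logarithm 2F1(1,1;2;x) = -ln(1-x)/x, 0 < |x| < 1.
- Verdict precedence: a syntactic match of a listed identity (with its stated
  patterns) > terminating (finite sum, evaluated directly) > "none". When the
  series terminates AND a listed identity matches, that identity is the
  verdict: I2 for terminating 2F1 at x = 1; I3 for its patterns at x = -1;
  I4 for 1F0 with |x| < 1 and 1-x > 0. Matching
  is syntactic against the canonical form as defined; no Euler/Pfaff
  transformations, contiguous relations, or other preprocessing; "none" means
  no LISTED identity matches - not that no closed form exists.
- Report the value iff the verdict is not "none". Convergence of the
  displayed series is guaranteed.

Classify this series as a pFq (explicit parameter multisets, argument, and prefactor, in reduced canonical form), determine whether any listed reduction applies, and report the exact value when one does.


Key step: t_0 = \frac{7}{11} here, and the lower running product (C = 7/11) is a rising factorial.
Ratio: r(k) = \frac{2}{5} * (k-\frac{7}{4}) (k+\frac{5}{4}) / [(k+2) (k+1)] - rational; roots negated = parameters, x = \frac{2}{5}, C = \frac{7}{11}.

Canonical form: C = \frac{7}{11} times 2F1 with upper {-\frac{7}{4}, \frac{5}{4}}, lower {2}, x = \frac{2}{5}. Verdict: none. A 2F1 with upper {-\frac{7}{4}, \frac{5}{4}} fits none of I1-I6 at x = \frac{2}{5}; the sum runs forever.
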